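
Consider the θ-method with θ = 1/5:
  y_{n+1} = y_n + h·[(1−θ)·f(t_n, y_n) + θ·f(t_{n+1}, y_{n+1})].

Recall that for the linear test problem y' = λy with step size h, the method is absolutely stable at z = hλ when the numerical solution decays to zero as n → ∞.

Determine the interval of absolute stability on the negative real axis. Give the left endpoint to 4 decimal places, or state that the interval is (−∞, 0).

On y'=λy, z=hλ:
  y_{n+1} = y_n + z·[4/5·y_n + 1/5·y_{n+1}] ⇒ (1 − 1/5z)y_{n+1} = (1 + 4/5z)y_n
  ⇒ R(z) = (1 + 4/5z)/(1 − 1/5z).

Boundary: |R(x)|=1, x<0.
x=-1.25: |R|=0.0000
R=−1: 1+4/5x = −1+1/5x ⇒ -3/5x=2 ⇒ x=2/(-3/5)=-3.3333
Confirm numerically:
  x=-1.924: |R|=0.38937 <1
  x=-1.581: |R|=0.20119 <1
  x=-1.436: |R|=0.11560 <1
  x=-3.881: |R|=1.18500 >1
  x=-3.575: |R|=1.08455 >1
So |R|<1 on (-3.3333, 0).

z∈(-3.3333,0).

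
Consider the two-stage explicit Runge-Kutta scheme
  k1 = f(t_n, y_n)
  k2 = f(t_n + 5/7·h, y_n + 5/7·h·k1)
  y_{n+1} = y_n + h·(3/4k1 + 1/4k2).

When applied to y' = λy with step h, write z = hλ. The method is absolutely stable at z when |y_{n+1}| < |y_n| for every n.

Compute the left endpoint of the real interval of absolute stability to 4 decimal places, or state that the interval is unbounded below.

With y'=λy (z=hλ):
  k1=λy_n ⇒ h·k1=z·y_n;  k2=λ(1+5/7z)y_n ⇒ h·k2=z(1+5/7z)y_n
  y_{n+1}/y_n = 1 + 3/4z + 1/4z(1+5/7z) = 1 + z + 5/28z²
  so R(z) = 1 + z + 5/28z².

Need |R(x)|<1, x<0.
x=-1.53: |R|=0.1120
R=1: x+5/28x²=0 ⇒ x=−28/5=-5.6000; min R=1−1/(4·5/28)=-0.4000>−1
Confirm numerically:
  x=-5.413: |R|=0.81924 <1
  x=-5.075: |R|=0.52422 <1
  x=-3.617: |R|=0.28081 <1
  x=-3.415: |R|=0.33246 <1
  x=-6.152: |R|=1.60641 >1
  x=-6.040: |R|=1.47457 >1
So |R|<1 on (-5.6000, 0).

left endpoint -5.6000.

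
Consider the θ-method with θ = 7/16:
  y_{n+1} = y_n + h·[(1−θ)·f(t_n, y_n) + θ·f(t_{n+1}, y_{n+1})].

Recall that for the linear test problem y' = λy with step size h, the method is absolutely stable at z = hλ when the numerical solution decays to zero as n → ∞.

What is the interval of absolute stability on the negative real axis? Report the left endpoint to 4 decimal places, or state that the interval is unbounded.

Test eqn y'=λy, z=hλ:
  y_{n+1} = y_n + z·[9/16·y_n + 7/16·y_{n+1}] ⇒ (1 − 7/16z)y_{n+1} = (1 + 9/16z)y_n
  so R(z) = (1 + 9/16z)/(1 − 7/16z).

Need |R(x)|<1, x<0.
x=-1.03: |R|=0.2900
R=−1: 1+9/16x = −1+7/16x ⇒ -1/8x=2 ⇒ x=2/(-1/8)=-16.0000
Confirm numerically:
  x=-11.838: |R|=0.91581 <1
  x=-11.250: |R|=0.89974 <1
  x=-10.452: |R|=0.87556 <1
  x=-16.081: |R|=1.00126 >1
  x=-16.036: |R|=1.00056 >1
Stable set (-16.0000, 0).

(-16.0000, 0).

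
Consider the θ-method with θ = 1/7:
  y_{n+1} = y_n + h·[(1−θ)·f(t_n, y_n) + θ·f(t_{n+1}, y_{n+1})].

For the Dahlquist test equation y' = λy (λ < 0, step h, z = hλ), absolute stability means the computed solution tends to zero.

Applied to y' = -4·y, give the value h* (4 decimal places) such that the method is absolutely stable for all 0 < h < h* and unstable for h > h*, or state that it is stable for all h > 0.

(-2.8000,0); λ=-4 ⇒ h* = (14/5)/4 = 0.7000.

With y'=λy (z=hλ):
  y_{n+1} = y_n + z·[6/7·y_n + 1/7·y_{n+1}] ⇒ (1 − 1/7z)y_{n+1} = (1 + 6/7z)y_n
  Hence R(z) = (1 + 6/7z)/(1 − 1/7z).

Need |R(x)|<1, x<0.
x=-1.01: |R|=0.1174
R=−1: 1+6/7x = −1+1/7x ⇒ -5/7x=2 ⇒ x=2/(-5/7)=-2.8000
Confirm numerically:
  x=-2.180: |R|=0.66231 <1
  x=-1.503: |R|=0.23733 <1
  x=-1.454: |R|=0.20393 <1
  x=-3.153: |R|=1.17384 >1
  x=-2.960: |R|=1.08032 >1
So |R|<1 on (-2.8000, 0).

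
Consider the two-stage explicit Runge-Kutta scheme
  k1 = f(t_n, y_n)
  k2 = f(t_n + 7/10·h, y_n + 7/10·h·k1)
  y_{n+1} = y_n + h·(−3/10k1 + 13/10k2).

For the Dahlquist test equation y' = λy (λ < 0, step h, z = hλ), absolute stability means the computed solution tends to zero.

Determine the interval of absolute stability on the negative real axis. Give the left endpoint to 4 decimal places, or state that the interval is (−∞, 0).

(-1.0989, 0).

With y'=λy (z=hλ):
  k1=λy_n ⇒ h·k1=z·y_n;  k2=λ(1+7/10z)y_n ⇒ h·k2=z(1+7/10z)y_n
  y_{n+1}/y_n = 1 − 3/10z + 13/10z(1+7/10z) = 1 + z + 91/100z²
  Hence R(z) = 1 + z + 91/100z².

Boundary: |R(x)|=1, x<0.
x=-1.43: |R|=1.4309
R=1: x+91/100x²=0 ⇒ x=−100/91=-1.0989; min R=1−1/(4·91/100)=0.7253>−1
Confirm numerically:
  x=-1.058: |R|=0.96062 <1
  x=-0.973: |R|=0.88852 <1
  x=-0.827: |R|=0.79538 <1
  x=-0.535: |R|=0.72546 <1
  x=-1.620: |R|=1.76820 >1
  x=-1.294: |R|=1.22974 >1
  x=-1.278: |R|=1.20829 >1
Stable set (-1.0989, 0).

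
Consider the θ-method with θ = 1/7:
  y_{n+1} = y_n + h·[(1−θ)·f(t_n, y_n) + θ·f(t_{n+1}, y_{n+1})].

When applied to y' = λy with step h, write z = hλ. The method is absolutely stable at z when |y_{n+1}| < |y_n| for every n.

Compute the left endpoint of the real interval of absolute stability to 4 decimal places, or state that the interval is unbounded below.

On y'=λy, z=hλ:
  y_{n+1} = y_n + z·[6/7·y_n + 1/7·y_{n+1}] ⇒ (1 − 1/7z)y_{n+1} = (1 + 6/7z)y_n
  ⇒ R(z) = (1 + 6/7z)/(1 − 1/7z).

Solve |R(x)|<1 on ℝ⁻.
x=-0.36: |R|=0.6576
R=−1: 1+6/7x = −1+1/7x ⇒ -5/7x=2 ⇒ x=2/(-5/7)=-2.8000
Confirm numerically:
  x=-2.036: |R|=0.57725 <1
  x=-1.829: |R|=0.45011 <1
  x=-1.703: |R|=0.36976 <1
  x=-1.581: |R|=0.28971 <1
  x=-3.372: |R|=1.27574 >1
  x=-2.875: |R|=1.03797 >1
Interval (-2.8000, 0).

z* = -2.8000.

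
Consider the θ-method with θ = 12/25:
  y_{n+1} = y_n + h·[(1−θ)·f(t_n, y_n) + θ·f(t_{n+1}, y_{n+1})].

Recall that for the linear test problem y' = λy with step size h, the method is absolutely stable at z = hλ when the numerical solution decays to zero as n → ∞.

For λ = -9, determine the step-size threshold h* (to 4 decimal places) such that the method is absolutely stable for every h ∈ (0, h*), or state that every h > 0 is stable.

(-50.0000,0); λ=-9 ⇒ h* = (50)/9 = 5.5556.

On y'=λy, z=hλ:
  y_{n+1} = y_n + z·[13/25·y_n + 12/25·y_{n+1}] ⇒ (1 − 12/25z)y_{n+1} = (1 + 13/25z)y_n
  Hence R(z) = (1 + 13/25z)/(1 − 12/25z).

Find x<0 with |R(x)|<1.
x=-1.72: |R|=0.0578
R=−1: 1+13/25x = −1+12/25x ⇒ -1/25x=2 ⇒ x=2/(-1/25)=-50.0000
Confirm numerically:
  x=-46.804: |R|=0.99455 <1
  x=-26.450: |R|=0.93122 <1
  x=-22.528: |R|=0.90698 <1
  x=-50.275: |R|=1.00044 >1
  x=-50.268: |R|=1.00043 >1
  x=-50.157: |R|=1.00025 >1
So |R|<1 on (-50.0000, 0).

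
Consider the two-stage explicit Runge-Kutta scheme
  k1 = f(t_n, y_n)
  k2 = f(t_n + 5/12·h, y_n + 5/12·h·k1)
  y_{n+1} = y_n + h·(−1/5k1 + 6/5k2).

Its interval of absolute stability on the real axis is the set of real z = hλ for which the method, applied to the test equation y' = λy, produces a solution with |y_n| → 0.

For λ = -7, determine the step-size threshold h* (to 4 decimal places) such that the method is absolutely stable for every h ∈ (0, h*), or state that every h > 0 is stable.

Set f=λy, z=hλ:
  k1=λy_n ⇒ h·k1=z·y_n;  k2=λ(1+5/12z)y_n ⇒ h·k2=z(1+5/12z)y_n
  y_{n+1}/y_n = 1 − 1/5z + 6/5z(1+5/12z) = 1 + z + 1/2z²
  Hence R(z) = 1 + z + 1/2z².

Boundary: |R(x)|=1, x<0.
x=-1.8: |R|=0.8200
R=1: x+1/2x²=0 ⇒ x=−2=-2.0000; min R=1−1/(4·1/2)=0.5000>−1
Confirm numerically:
  x=-1.643: |R|=0.70672 <1
  x=-1.544: |R|=0.64797 <1
  x=-1.450: |R|=0.60125 <1
  x=-2.420: |R|=1.50820 >1
  x=-2.375: |R|=1.44531 >1
  x=-2.199: |R|=1.21880 >1
Interval (-2.0000, 0).

(-2.0000,0); λ=-7 ⇒ h* = (2)/7 = 0.2857.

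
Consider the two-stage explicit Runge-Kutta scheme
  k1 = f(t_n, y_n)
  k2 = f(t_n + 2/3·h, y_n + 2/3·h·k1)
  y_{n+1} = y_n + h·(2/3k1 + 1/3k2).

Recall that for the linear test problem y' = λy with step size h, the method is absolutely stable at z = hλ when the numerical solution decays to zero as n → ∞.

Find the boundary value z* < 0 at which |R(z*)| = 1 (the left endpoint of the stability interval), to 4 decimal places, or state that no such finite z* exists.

left endpoint -4.5000.

Test eqn y'=λy, z=hλ:
  k1=λy_n ⇒ h·k1=z·y_n;  k2=λ(1+2/3z)y_n ⇒ h·k2=z(1+2/3z)y_n
  y_{n+1}/y_n = 1 + 2/3z + 1/3z(1+2/3z) = 1 + z + 2/9z²
  R(z) = 1 + z + 2/9z².

Find x<0 with |R(x)|<1.
x=-1.46: |R|=0.0137
R=1: x+2/9x²=0 ⇒ x=−9/2=-4.5000; min R=1−1/(4·2/9)=-0.1250>−1
Confirm numerically:
  x=-4.382: |R|=0.88509 <1
  x=-3.825: |R|=0.42625 <1
  x=-2.562: |R|=0.10337 <1
  x=-2.093: |R|=0.11952 <1
  x=-4.968: |R|=1.51667 >1
  x=-4.703: |R|=1.21216 >1
  x=-4.684: |R|=1.19152 >1
So |R|<1 on (-4.5000, 0).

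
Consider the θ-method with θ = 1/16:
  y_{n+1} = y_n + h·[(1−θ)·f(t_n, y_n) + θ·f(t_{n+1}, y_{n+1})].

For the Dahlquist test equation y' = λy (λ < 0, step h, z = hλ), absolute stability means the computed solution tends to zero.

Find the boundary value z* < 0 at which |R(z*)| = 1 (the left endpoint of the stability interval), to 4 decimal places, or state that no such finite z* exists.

left endpoint -2.2857.

On y'=λy, z=hλ:
  y_{n+1} = y_n + z·[15/16·y_n + 1/16·y_{n+1}] ⇒ (1 − 1/16z)y_{n+1} = (1 + 15/16z)y_n
  Hence R(z) = (1 + 15/16z)/(1 − 1/16z).

Solve |R(x)|<1 on ℝ⁻.
x=-1.2: |R|=0.1163
R=−1: 1+15/16x = −1+1/16x ⇒ -7/8x=2 ⇒ x=2/(-7/8)=-2.2857
Confirm numerically:
  x=-2.181: |R|=0.91937 <1
  x=-1.912: |R|=0.70791 <1
  x=-1.261: |R|=0.16888 <1
  x=-1.119: |R|=0.04586 <1
  x=-2.641: |R|=1.26683 >1
  x=-2.471: |R|=1.14044 >1
  x=-2.385: |R|=1.07561 >1
So |R|<1 on (-2.2857, 0).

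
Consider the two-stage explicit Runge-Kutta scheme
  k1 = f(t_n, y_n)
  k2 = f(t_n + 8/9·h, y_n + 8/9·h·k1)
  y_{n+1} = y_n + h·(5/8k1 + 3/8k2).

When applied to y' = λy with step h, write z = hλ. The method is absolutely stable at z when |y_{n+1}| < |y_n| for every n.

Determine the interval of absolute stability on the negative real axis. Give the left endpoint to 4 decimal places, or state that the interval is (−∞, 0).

z∈(-3.0000,0).

Set f=λy, z=hλ:
  k1=λy_n ⇒ h·k1=z·y_n;  k2=λ(1+8/9z)y_n ⇒ h·k2=z(1+8/9z)y_n
  y_{n+1}/y_n = 1 + 5/8z + 3/8z(1+8/9z) = 1 + z + 1/3z²
  R(z) = 1 + z + 1/3z².

Solve |R(x)|<1 on ℝ⁻.
x=-0.72: |R|=0.4528
R=1: x+1/3x²=0 ⇒ x=−3=-3.0000; min R=1−1/(4·1/3)=0.2500>−1
Confirm numerically:
  x=-2.898: |R|=0.90147 <1
  x=-2.833: |R|=0.84230 <1
  x=-1.858: |R|=0.29272 <1
  x=-1.286: |R|=0.26527 <1
  x=-3.536: |R|=1.63177 >1
  x=-3.181: |R|=1.19192 >1
Interval (-3.0000, 0).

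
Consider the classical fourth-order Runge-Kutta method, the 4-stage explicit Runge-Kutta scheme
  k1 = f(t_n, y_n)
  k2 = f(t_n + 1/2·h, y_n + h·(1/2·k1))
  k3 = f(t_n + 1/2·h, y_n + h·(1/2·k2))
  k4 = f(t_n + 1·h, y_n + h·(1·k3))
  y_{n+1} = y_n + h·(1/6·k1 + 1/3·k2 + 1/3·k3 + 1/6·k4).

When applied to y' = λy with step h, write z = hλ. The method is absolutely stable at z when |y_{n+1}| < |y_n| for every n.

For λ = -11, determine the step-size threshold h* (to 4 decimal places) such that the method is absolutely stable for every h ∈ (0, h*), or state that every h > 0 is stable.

Test eqn y'=λy, z=hλ:
  order 4, 4-stage ⇒ R(z)=1+z+z^2/2+z^3/6+z^4/24
  (e.g. R(-1.3)=0.29784, |R|=0.29784)

Solve |R(x)|<1 on ℝ⁻.
x=-1.3: |R|=0.2978
|R(-3.07)|=1.5212 |R(-1.78)|=0.2825 |R(-0.64)|=0.5281
Bisect:
  x_lo=-3.1500 |R|=1.7043  x_hi=-0.1989 |R|=0.8197
  mid=-1.67443 |R|=0.27252 →hi
  mid=-2.41222 |R|=0.56858 →hi
  mid=-2.78111 |R|=0.99370 →hi
  mid=-2.96555 |R|=1.30757 →lo
  mid=-2.87333 |R|=1.14105 →lo
  mid=-2.82722 |R|=1.06507 →lo
  mid=-2.80416 |R|=1.02882 →lo
  mid=-2.79263 |R|=1.01112 →lo
  mid=-2.78687 |R|=1.00238 →lo
  ...
  [-2.78543,-2.78525] ⇒ x*=-2.7853
Interval (-2.7853, 0).

(-2.7853,0); λ=-11 ⇒ h* = 0.2532.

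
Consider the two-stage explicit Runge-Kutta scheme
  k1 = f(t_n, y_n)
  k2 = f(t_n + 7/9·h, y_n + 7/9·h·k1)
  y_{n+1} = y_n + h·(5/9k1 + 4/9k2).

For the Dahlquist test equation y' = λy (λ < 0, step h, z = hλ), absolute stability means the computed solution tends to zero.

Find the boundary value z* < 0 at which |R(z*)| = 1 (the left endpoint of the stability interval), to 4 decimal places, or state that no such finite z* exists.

Test eqn y'=λy, z=hλ:
  k1=λy_n ⇒ h·k1=z·y_n;  k2=λ(1+7/9z)y_n ⇒ h·k2=z(1+7/9z)y_n
  y_{n+1}/y_n = 1 + 5/9z + 4/9z(1+7/9z) = 1 + z + 28/81z²
  so R(z) = 1 + z + 28/81z².

Need |R(x)|<1, x<0.
x=-0.45: |R|=0.6200
R=1: x+28/81x²=0 ⇒ x=−81/28=-2.8929; min R=1−1/(4·28/81)=0.2768>−1
Confirm numerically:
  x=-2.821: |R|=0.92993 <1
  x=-2.664: |R|=0.78925 <1
  x=-2.281: |R|=0.51755 <1
  x=-1.723: |R|=0.30323 <1
  x=-3.310: |R|=1.47729 >1
  x=-3.027: |R|=1.14036 >1
So |R|<1 on (-2.8929, 0).

z* = -2.8929.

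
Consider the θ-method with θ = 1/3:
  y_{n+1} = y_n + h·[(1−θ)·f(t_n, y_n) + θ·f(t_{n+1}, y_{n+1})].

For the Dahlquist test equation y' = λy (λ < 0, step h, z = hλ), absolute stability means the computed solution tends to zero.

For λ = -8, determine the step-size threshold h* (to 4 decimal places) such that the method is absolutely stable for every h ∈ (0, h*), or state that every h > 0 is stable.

(-6.0000,0); λ=-8 ⇒ h* = (6)/8 = 0.7500.

Set f=λy, z=hλ:
  y_{n+1} = y_n + z·[2/3·y_n + 1/3·y_{n+1}] ⇒ (1 − 1/3z)y_{n+1} = (1 + 2/3z)y_n
  ⇒ R(z) = (1 + 2/3z)/(1 − 1/3z).

Boundary: |R(x)|=1, x<0.
x=-1.21: |R|=0.1378
R=−1: 1+2/3x = −1+1/3x ⇒ -1/3x=2 ⇒ x=2/(-1/3)=-6.0000
Confirm numerically:
  x=-5.335: |R|=0.92022 <1
  x=-5.085: |R|=0.88683 <1
  x=-4.010: |R|=0.71612 <1
  x=-2.658: |R|=0.40933 <1
  x=-6.565: |R|=1.05907 >1
  x=-6.544: |R|=1.05700 >1
Stable set (-6.0000, 0).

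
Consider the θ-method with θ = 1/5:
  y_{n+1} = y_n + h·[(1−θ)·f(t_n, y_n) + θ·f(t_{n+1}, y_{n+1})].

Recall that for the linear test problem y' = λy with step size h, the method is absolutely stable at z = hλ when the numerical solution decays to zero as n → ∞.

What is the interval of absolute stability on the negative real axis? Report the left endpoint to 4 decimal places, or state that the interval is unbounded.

z∈(-3.3333,0).

Test eqn y'=λy, z=hλ:
  y_{n+1} = y_n + z·[4/5·y_n + 1/5·y_{n+1}] ⇒ (1 − 1/5z)y_{n+1} = (1 + 4/5z)y_n
  R(z) = (1 + 4/5z)/(1 − 1/5z).

Solve |R(x)|<1 on ℝ⁻.
x=-1.68: |R|=0.2575
R=−1: 1+4/5x = −1+1/5x ⇒ -3/5x=2 ⇒ x=2/(-3/5)=-3.3333
Confirm numerically:
  x=-2.958: |R|=0.85851 <1
  x=-1.940: |R|=0.39769 <1
  x=-1.668: |R|=0.25075 <1
  x=-3.834: |R|=1.17002 >1
  x=-3.669: |R|=1.11616 >1
  x=-3.398: |R|=1.02310 >1
Stable set (-3.3333, 0).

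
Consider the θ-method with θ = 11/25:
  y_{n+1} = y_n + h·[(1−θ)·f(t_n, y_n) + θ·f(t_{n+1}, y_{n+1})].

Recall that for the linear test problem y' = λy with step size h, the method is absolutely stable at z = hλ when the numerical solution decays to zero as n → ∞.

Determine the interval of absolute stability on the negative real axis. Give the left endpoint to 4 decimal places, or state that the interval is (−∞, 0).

With y'=λy (z=hλ):
  y_{n+1} = y_n + z·[14/25·y_n + 11/25·y_{n+1}] ⇒ (1 − 11/25z)y_{n+1} = (1 + 14/25z)y_n
  Hence R(z) = (1 + 14/25z)/(1 − 11/25z).

Solve |R(x)|<1 on ℝ⁻.
x=-1.54: |R|=0.0820
R=−1: 1+14/25x = −1+11/25x ⇒ -3/25x=2 ⇒ x=2/(-3/25)=-16.6667
Confirm numerically:
  x=-14.337: |R|=0.96175 <1
  x=-10.825: |R|=0.87836 <1
  x=-7.004: |R|=0.71593 <1
  x=-16.950: |R|=1.00402 >1
  x=-16.943: |R|=1.00392 >1
  x=-16.707: |R|=1.00058 >1
Interval (-16.6667, 0).

(-16.6667, 0).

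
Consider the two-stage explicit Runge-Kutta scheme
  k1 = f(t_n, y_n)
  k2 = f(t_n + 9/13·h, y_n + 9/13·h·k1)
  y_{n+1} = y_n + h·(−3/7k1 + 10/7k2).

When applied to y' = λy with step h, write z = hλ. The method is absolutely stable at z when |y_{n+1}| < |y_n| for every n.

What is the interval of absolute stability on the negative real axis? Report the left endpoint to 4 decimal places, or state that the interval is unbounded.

z∈(-1.0111,0).

Test eqn y'=λy, z=hλ:
  k1=λy_n ⇒ h·k1=z·y_n;  k2=λ(1+9/13z)y_n ⇒ h·k2=z(1+9/13z)y_n
  y_{n+1}/y_n = 1 − 3/7z + 10/7z(1+9/13z) = 1 + z + 90/91z²
  so R(z) = 1 + z + 90/91z².

Find x<0 with |R(x)|<1.
x=-1.51: |R|=1.7450
R=1: x+90/91x²=0 ⇒ x=−91/90=-1.0111; min R=1−1/(4·90/91)=0.7472>−1
Confirm numerically:
  x=-0.853: |R|=0.86661 <1
  x=-0.843: |R|=0.85984 <1
  x=-0.601: |R|=0.75623 <1
  x=-1.600: |R|=1.93187 >1
  x=-1.510: |R|=1.74504 >1
  x=-1.179: |R|=1.19577 >1
So |R|<1 on (-1.0111, 0).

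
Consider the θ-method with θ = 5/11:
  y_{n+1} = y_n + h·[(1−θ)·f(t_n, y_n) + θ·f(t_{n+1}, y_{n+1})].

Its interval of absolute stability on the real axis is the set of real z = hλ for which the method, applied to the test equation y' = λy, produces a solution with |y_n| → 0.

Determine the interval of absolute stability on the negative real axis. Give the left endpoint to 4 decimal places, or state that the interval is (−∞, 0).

z∈(-22.0000,0).

With y'=λy (z=hλ):
  y_{n+1} = y_n + z·[6/11·y_n + 5/11·y_{n+1}] ⇒ (1 − 5/11z)y_{n+1} = (1 + 6/11z)y_n
  so R(z) = (1 + 6/11z)/(1 − 5/11z).

Need |R(x)|<1, x<0.
x=-0.6: |R|=0.5286
R=−1: 1+6/11x = −1+5/11x ⇒ -1/11x=2 ⇒ x=2/(-1/11)=-22.0000
Confirm numerically:
  x=-21.585: |R|=0.99651 <1
  x=-19.556: |R|=0.97753 <1
  x=-16.099: |R|=0.93550 <1
  x=-14.961: |R|=0.91797 <1
  x=-22.542: |R|=1.00438 >1
  x=-22.129: |R|=1.00106 >1
  x=-22.124: |R|=1.00102 >1
Stable set (-22.0000, 0).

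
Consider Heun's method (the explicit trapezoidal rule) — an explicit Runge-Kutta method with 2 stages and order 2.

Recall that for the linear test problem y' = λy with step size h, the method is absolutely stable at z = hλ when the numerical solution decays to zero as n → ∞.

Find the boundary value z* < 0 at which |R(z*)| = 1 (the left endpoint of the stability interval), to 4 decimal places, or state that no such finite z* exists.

left endpoint -2.0000.

Set f=λy, z=hλ:
  order 2, 2-stage ⇒ R(z)=1+z+z^2/2
  (e.g. R(-0.64)=0.56480, |R|=0.56480)

Need |R(x)|<1, x<0.
x=-0.64: |R|=0.5648
|R(-1.95)|=0.9512 |R(-1.14)|=0.5098 |R(-1.09)|=0.5040
Bisect:
  x_lo=-2.3104 |R|=1.3585  x_hi=-0.3971 |R|=0.6817
  mid=-1.35375 |R|=0.56257 →hi
  mid=-1.83206 |R|=0.84616 →hi
  mid=-2.07122 |R|=1.07375 →lo
  mid=-1.95164 |R|=0.95281 →hi
  mid=-2.01143 |R|=1.01149 →lo
  mid=-1.98153 |R|=0.98170 →hi
  mid=-1.99648 |R|=0.99649 →hi
  mid=-2.00395 |R|=1.00396 →lo
  ...
  [-2.00010,-1.99998] ⇒ x*=-2.0000
Interval (-2.0000, 0).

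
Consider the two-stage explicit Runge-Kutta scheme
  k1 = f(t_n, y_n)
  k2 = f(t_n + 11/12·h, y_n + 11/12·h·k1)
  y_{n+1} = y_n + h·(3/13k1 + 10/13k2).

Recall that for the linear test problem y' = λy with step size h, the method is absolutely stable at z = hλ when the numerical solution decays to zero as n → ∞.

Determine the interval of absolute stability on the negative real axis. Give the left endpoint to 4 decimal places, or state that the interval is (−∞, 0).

Test eqn y'=λy, z=hλ:
  k1=λy_n ⇒ h·k1=z·y_n;  k2=λ(1+11/12z)y_n ⇒ h·k2=z(1+11/12z)y_n
  y_{n+1}/y_n = 1 + 3/13z + 10/13z(1+11/12z) = 1 + z + 55/78z²
  Hence R(z) = 1 + z + 55/78z².

Find x<0 with |R(x)|<1.
x=-0.74: |R|=0.6461
R=1: x+55/78x²=0 ⇒ x=−78/55=-1.4182; min R=1−1/(4·55/78)=0.6455>−1
Confirm numerically:
  x=-1.208: |R|=0.82097 <1
  x=-0.977: |R|=0.69607 <1
  x=-0.901: |R|=0.67142 <1
  x=-0.859: |R|=0.66130 <1
  x=-1.747: |R|=1.40506 >1
  x=-1.689: |R|=1.32253 >1
  x=-1.602: |R|=1.20764 >1
Stable set (-1.4182, 0).

z∈(-1.4182,0).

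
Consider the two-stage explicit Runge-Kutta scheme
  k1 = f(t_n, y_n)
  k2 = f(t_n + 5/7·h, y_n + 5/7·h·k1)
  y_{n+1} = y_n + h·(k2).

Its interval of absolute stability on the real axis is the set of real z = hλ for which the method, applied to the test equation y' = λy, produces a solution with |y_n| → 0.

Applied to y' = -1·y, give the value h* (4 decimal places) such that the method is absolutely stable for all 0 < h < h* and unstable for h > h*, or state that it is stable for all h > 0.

Set f=λy, z=hλ:
  k1=λy_n ⇒ h·k1=z·y_n;  k2=λ(1+5/7z)y_n ⇒ h·k2=z(1+5/7z)y_n
  y_{n+1}/y_n = 1 + z(1+5/7z) = 1 + z + 5/7z²
  Hence R(z) = 1 + z + 5/7z².

Boundary: |R(x)|=1, x<0.
x=-1.4: |R|=1.0000
R=1: x+5/7x²=0 ⇒ x=−7/5=-1.4000; min R=1−1/(4·5/7)=0.6500>−1
Confirm numerically:
  x=-1.122: |R|=0.77720 <1
  x=-0.856: |R|=0.66738 <1
  x=-0.754: |R|=0.65208 <1
  x=-0.623: |R|=0.65424 <1
  x=-1.929: |R|=1.72889 >1
  x=-1.872: |R|=1.63113 >1
  x=-1.813: |R|=1.53483 >1
So |R|<1 on (-1.4000, 0).

(-1.4000,0); λ=-1 ⇒ h* = (7/5)/1 = 1.4000.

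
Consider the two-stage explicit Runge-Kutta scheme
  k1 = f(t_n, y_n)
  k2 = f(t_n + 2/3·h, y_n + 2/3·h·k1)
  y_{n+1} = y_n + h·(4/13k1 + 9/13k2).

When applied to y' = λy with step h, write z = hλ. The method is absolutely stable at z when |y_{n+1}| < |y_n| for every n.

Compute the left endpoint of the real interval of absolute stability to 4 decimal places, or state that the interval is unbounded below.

On y'=λy, z=hλ:
  k1=λy_n ⇒ h·k1=z·y_n;  k2=λ(1+2/3z)y_n ⇒ h·k2=z(1+2/3z)y_n
  y_{n+1}/y_n = 1 + 4/13z + 9/13z(1+2/3z) = 1 + z + 6/13z²
  ⇒ R(z) = 1 + z + 6/13z².

Solve |R(x)|<1 on ℝ⁻.
x=-1.33: |R|=0.4864
R=1: x+6/13x²=0 ⇒ x=−13/6=-2.1667; min R=1−1/(4·6/13)=0.4583>−1
Confirm numerically:
  x=-1.969: |R|=0.82037 <1
  x=-1.676: |R|=0.62045 <1
  x=-1.268: |R|=0.47407 <1
  x=-1.246: |R|=0.47055 <1
  x=-2.727: |R|=1.70524 >1
  x=-2.306: |R|=1.14829 >1
Interval (-2.1667, 0).

left endpoint -2.1667.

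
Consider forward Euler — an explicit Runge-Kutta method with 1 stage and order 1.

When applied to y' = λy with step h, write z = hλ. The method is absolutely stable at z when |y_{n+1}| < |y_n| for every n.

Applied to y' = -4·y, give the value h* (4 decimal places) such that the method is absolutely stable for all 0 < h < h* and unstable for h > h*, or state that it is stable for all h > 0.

With y'=λy (z=hλ):
  order 1, 1-stage ⇒ R(z)=1+z
  (e.g. R(-0.35)=0.65000, |R|=0.65000)

Solve |R(x)|<1 on ℝ⁻.
x=-0.35: |R|=0.6500
|R(-2.38)|=1.3800 |R(-1.37)|=0.3700 |R(-1.07)|=0.0700
Bisect:
  x_lo=-2.8944 |R|=1.8944  x_hi=-0.1421 |R|=0.8579
  mid=-1.51825 |R|=0.51825 →hi
  mid=-2.20631 |R|=1.20631 →lo
  mid=-1.86228 |R|=0.86228 →hi
  mid=-2.03430 |R|=1.03430 →lo
  mid=-1.94829 |R|=0.94829 →hi
  mid=-1.99129 |R|=0.99129 →hi
  mid=-2.01280 |R|=1.01280 →lo
  ...
  [-2.00003,-1.99986] ⇒ x*=-2.0000
Stable set (-2.0000, 0).

(-2.0000,0); λ=-4 ⇒ h* = 0.5000.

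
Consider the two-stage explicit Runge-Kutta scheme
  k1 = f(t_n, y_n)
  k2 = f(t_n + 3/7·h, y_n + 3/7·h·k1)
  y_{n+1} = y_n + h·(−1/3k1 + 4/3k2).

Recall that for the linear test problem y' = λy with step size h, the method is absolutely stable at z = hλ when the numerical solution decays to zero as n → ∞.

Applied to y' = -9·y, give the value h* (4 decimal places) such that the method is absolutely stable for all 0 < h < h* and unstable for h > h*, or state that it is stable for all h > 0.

(-1.7500,0); λ=-9 ⇒ h* = (7/4)/9 = 0.1944.

Set f=λy, z=hλ:
  k1=λy_n ⇒ h·k1=z·y_n;  k2=λ(1+3/7z)y_n ⇒ h·k2=z(1+3/7z)y_n
  y_{n+1}/y_n = 1 − 1/3z + 4/3z(1+3/7z) = 1 + z + 4/7z²
  R(z) = 1 + z + 4/7z².

Boundary: |R(x)|=1, x<0.
x=-1.33: |R|=0.6808
R=1: x+4/7x²=0 ⇒ x=−7/4=-1.7500; min R=1−1/(4·4/7)=0.5625>−1
Confirm numerically:
  x=-1.593: |R|=0.85709 <1
  x=-1.370: |R|=0.70251 <1
  x=-0.970: |R|=0.56766 <1
  x=-2.348: |R|=1.80235 >1
  x=-2.137: |R|=1.47258 >1
  x=-2.066: |R|=1.37306 >1
Interval (-1.7500, 0).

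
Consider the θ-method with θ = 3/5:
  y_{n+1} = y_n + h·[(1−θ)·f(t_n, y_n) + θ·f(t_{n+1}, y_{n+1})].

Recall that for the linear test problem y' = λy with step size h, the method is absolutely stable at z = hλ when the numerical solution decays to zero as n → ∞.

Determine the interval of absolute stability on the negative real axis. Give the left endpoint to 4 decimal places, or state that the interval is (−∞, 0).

unbounded; (−∞, 0).

Test eqn y'=λy, z=hλ:
  y_{n+1} = y_n + z·[2/5·y_n + 3/5·y_{n+1}] ⇒ (1 − 3/5z)y_{n+1} = (1 + 2/5z)y_n
  R(z) = (1 + 2/5z)/(1 − 3/5z).

Boundary: |R(x)|=1, x<0.
x=-0.67: |R|=0.5221
x=-2: |R|=0.0909
x=-10: |R|=0.4286
x=-100: |R|=0.6393
θ=3/5≥1/2 ⇒ |1+2/5x|<|1−3/5x| ∀x<0 ⇒ interval (−∞,0).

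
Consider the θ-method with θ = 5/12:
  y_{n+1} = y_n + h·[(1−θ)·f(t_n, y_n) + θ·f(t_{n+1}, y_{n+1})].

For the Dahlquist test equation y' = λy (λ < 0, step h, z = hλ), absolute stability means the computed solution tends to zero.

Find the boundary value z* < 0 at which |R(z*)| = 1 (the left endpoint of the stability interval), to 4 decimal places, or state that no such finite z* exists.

z* = -12.0000.

With y'=λy (z=hλ):
  y_{n+1} = y_n + z·[7/12·y_n + 5/12·y_{n+1}] ⇒ (1 − 5/12z)y_{n+1} = (1 + 7/12z)y_n
  Hence R(z) = (1 + 7/12z)/(1 − 5/12z).

Solve |R(x)|<1 on ℝ⁻.
x=-1.39: |R|=0.1198
R=−1: 1+7/12x = −1+5/12x ⇒ -1/6x=2 ⇒ x=2/(-1/6)=-12.0000
Confirm numerically:
  x=-11.703: |R|=0.99158 <1
  x=-8.763: |R|=0.88401 <1
  x=-6.029: |R|=0.71664 <1
  x=-12.477: |R|=1.01283 >1
  x=-12.137: |R|=1.00377 >1
  x=-12.087: |R|=1.00240 >1
So |R|<1 on (-12.0000, 0).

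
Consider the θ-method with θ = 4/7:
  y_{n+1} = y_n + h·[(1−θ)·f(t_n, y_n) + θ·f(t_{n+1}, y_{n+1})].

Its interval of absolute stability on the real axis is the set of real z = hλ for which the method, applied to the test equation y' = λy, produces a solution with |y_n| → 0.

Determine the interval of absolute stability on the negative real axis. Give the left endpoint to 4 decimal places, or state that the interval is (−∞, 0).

unbounded; (−∞, 0).

On y'=λy, z=hλ:
  y_{n+1} = y_n + z·[3/7·y_n + 4/7·y_{n+1}] ⇒ (1 − 4/7z)y_{n+1} = (1 + 3/7z)y_n
  R(z) = (1 + 3/7z)/(1 − 4/7z).

Need |R(x)|<1, x<0.
x=-1.53: |R|=0.1837
x=-2: |R|=0.0667
x=-10: |R|=0.4894
x=-100: |R|=0.7199
θ=4/7≥1/2 ⇒ |1+3/7x|<|1−4/7x| ∀x<0 ⇒ unbounded interval.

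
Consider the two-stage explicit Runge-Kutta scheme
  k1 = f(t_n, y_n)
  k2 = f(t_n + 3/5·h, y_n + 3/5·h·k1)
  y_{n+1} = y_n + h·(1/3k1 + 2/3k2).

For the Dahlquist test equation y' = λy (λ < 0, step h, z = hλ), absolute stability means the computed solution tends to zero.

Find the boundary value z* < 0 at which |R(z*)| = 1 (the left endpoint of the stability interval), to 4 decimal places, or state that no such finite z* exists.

With y'=λy (z=hλ):
  k1=λy_n ⇒ h·k1=z·y_n;  k2=λ(1+3/5z)y_n ⇒ h·k2=z(1+3/5z)y_n
  y_{n+1}/y_n = 1 + 1/3z + 2/3z(1+3/5z) = 1 + z + 2/5z²
  Hence R(z) = 1 + z + 2/5z².

Find x<0 with |R(x)|<1.
x=-1.74: |R|=0.4710
R=1: x+2/5x²=0 ⇒ x=−5/2=-2.5000; min R=1−1/(4·2/5)=0.3750>−1
Confirm numerically:
  x=-2.359: |R|=0.86695 <1
  x=-1.813: |R|=0.50179 <1
  x=-1.153: |R|=0.37876 <1
  x=-2.832: |R|=1.37609 >1
  x=-2.733: |R|=1.25472 >1
Stable set (-2.5000, 0).

z* = -2.5000.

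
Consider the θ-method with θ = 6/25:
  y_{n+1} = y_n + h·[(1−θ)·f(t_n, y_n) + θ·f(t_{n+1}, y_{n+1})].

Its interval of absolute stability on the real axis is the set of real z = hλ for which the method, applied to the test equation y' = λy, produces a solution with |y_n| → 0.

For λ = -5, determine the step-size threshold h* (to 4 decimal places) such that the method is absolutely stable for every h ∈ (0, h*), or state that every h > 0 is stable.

Test eqn y'=λy, z=hλ:
  y_{n+1} = y_n + z·[19/25·y_n + 6/25·y_{n+1}] ⇒ (1 − 6/25z)y_{n+1} = (1 + 19/25z)y_n
  Hence R(z) = (1 + 19/25z)/(1 − 6/25z).

Need |R(x)|<1, x<0.
x=-1.7: |R|=0.2074
R=−1: 1+19/25x = −1+6/25x ⇒ -13/25x=2 ⇒ x=2/(-13/25)=-3.8462
Confirm numerically:
  x=-3.743: |R|=0.97174 <1
  x=-2.989: |R|=0.74046 <1
  x=-1.790: |R|=0.25210 <1
  x=-4.399: |R|=1.13984 >1
  x=-3.898: |R|=1.01393 >1
So |R|<1 on (-3.8462, 0).

(-3.8462,0); λ=-5 ⇒ h* = (50/13)/5 = 0.7692.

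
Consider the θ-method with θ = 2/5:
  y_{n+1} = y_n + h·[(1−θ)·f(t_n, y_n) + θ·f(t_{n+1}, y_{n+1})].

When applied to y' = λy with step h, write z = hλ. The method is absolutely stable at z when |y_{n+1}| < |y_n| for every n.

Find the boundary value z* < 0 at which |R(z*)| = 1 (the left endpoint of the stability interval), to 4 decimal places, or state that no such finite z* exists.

On y'=λy, z=hλ:
  y_{n+1} = y_n + z·[3/5·y_n + 2/5·y_{n+1}] ⇒ (1 − 2/5z)y_{n+1} = (1 + 3/5z)y_n
  so R(z) = (1 + 3/5z)/(1 − 2/5z).

Boundary: |R(x)|=1, x<0.
x=-1.44: |R|=0.0863
R=−1: 1+3/5x = −1+2/5x ⇒ -1/5x=2 ⇒ x=2/(-1/5)=-10.0000
Confirm numerically:
  x=-9.146: |R|=0.96334 <1
  x=-7.266: |R|=0.86002 <1
  x=-4.336: |R|=0.58572 <1
  x=-10.593: |R|=1.02265 >1
  x=-10.169: |R|=1.00667 >1
Stable set (-10.0000, 0).

z* = -10.0000.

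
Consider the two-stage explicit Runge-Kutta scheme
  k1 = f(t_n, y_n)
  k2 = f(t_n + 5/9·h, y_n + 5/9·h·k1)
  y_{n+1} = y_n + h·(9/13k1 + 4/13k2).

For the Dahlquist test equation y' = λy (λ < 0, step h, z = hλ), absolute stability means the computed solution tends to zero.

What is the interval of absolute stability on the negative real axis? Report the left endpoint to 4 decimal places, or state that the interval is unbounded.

With y'=λy (z=hλ):
  k1=λy_n ⇒ h·k1=z·y_n;  k2=λ(1+5/9z)y_n ⇒ h·k2=z(1+5/9z)y_n
  y_{n+1}/y_n = 1 + 9/13z + 4/13z(1+5/9z) = 1 + z + 20/117z²
  Hence R(z) = 1 + z + 20/117z².

Solve |R(x)|<1 on ℝ⁻.
x=-1.07: |R|=0.1257
R=1: x+20/117x²=0 ⇒ x=−117/20=-5.8500; min R=1−1/(4·20/117)=-0.4625>−1
Confirm numerically:
  x=-4.842: |R|=0.16569 <1
  x=-3.795: |R|=0.33312 <1
  x=-3.576: |R|=0.39006 <1
  x=-3.438: |R|=0.41751 <1
  x=-6.202: |R|=1.37318 >1
  x=-6.191: |R|=1.36088 >1
Stable set (-5.8500, 0).

z∈(-5.8500,0).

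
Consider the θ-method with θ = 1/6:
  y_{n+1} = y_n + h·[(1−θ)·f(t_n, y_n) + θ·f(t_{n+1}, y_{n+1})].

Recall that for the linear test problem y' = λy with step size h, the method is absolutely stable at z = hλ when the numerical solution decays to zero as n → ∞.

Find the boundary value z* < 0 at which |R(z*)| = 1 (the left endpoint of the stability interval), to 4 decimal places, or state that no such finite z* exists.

left endpoint -3.0000.

Test eqn y'=λy, z=hλ:
  y_{n+1} = y_n + z·[5/6·y_n + 1/6·y_{n+1}] ⇒ (1 − 1/6z)y_{n+1} = (1 + 5/6z)y_n
  Hence R(z) = (1 + 5/6z)/(1 − 1/6z).

Boundary: |R(x)|=1, x<0.
x=-0.37: |R|=0.6515
R=−1: 1+5/6x = −1+1/6x ⇒ -2/3x=2 ⇒ x=2/(-2/3)=-3.0000
Confirm numerically:
  x=-2.843: |R|=0.92898 <1
  x=-2.576: |R|=0.80224 <1
  x=-1.683: |R|=0.31433 <1
  x=-1.572: |R|=0.24564 <1
  x=-3.148: |R|=1.06471 >1
  x=-3.142: |R|=1.06213 >1
  x=-3.123: |R|=1.05393 >1
Interval (-3.0000, 0).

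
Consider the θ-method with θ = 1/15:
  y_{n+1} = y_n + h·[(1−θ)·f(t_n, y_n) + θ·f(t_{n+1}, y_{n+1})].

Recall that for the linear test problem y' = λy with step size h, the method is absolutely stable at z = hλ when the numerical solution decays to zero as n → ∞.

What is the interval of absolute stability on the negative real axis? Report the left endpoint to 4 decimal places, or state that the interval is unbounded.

On y'=λy, z=hλ:
  y_{n+1} = y_n + z·[14/15·y_n + 1/15·y_{n+1}] ⇒ (1 − 1/15z)y_{n+1} = (1 + 14/15z)y_n
  ⇒ R(z) = (1 + 14/15z)/(1 − 1/15z).

Find x<0 with |R(x)|<1.
x=-1.1: |R|=0.0248
R=−1: 1+14/15x = −1+1/15x ⇒ -13/15x=2 ⇒ x=2/(-13/15)=-2.3077
Confirm numerically:
  x=-1.773: |R|=0.58558 <1
  x=-1.413: |R|=0.29135 <1
  x=-1.284: |R|=0.18276 <1
  x=-2.442: |R|=1.10010 >1
  x=-2.400: |R|=1.06897 >1
So |R|<1 on (-2.3077, 0).

z∈(-2.3077,0).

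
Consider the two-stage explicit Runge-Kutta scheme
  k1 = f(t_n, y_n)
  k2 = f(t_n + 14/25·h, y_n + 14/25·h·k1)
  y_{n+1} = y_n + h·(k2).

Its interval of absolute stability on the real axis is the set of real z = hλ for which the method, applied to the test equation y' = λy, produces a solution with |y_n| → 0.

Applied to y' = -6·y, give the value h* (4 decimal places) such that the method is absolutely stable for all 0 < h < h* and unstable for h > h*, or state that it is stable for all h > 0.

On y'=λy, z=hλ:
  k1=λy_n ⇒ h·k1=z·y_n;  k2=λ(1+14/25z)y_n ⇒ h·k2=z(1+14/25z)y_n
  y_{n+1}/y_n = 1 + z(1+14/25z) = 1 + z + 14/25z²
  R(z) = 1 + z + 14/25z².

Solve |R(x)|<1 on ℝ⁻.
x=-0.58: |R|=0.6084
R=1: x+14/25x²=0 ⇒ x=−25/14=-1.7857; min R=1−1/(4·14/25)=0.5536>−1
Confirm numerically:
  x=-1.435: |R|=0.71817 <1
  x=-1.257: |R|=0.62783 <1
  x=-1.100: |R|=0.57760 <1
  x=-2.250: |R|=1.58500 >1
  x=-2.137: |R|=1.42039 >1
  x=-2.131: |R|=1.41205 >1
Interval (-1.7857, 0).

(-1.7857,0); λ=-6 ⇒ h* = (25/14)/6 = 0.2976.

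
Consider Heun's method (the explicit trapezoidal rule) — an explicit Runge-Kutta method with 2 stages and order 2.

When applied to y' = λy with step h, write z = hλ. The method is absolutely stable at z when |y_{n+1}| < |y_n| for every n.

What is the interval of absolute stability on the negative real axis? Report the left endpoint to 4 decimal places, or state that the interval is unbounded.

Test eqn y'=λy, z=hλ:
  order 2, 2-stage ⇒ R(z)=1+z+z^2/2
  (e.g. R(-1.73)=0.76645, |R|=0.76645)

Boundary: |R(x)|=1, x<0.
x=-1.73: |R|=0.7664
|R(-2.39)|=1.4661 |R(-1.66)|=0.7178 |R(-1.3)|=0.5450
Bisect:
  x_lo=-2.6564 |R|=1.8718  x_hi=-0.2962 |R|=0.7477
  mid=-1.47627 |R|=0.61341 →hi
  mid=-2.06632 |R|=1.06852 →lo
  mid=-1.77129 |R|=0.79745 →hi
  mid=-1.91880 |R|=0.92210 →hi
  mid=-1.99256 |R|=0.99259 →hi
  mid=-2.02944 |R|=1.02987 →lo
  mid=-2.01100 |R|=1.01106 →lo
  ...
  [-2.00005,-1.99991] ⇒ x*=-2.0000
Interval (-2.0000, 0).

z∈(-2.0000,0).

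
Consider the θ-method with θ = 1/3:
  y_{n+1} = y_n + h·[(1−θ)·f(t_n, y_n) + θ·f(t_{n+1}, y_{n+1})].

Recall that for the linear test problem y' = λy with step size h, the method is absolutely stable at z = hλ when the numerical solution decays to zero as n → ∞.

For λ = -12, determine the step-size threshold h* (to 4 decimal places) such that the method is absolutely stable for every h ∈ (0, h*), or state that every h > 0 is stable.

(-6.0000,0); λ=-12 ⇒ h* = (6)/12 = 0.5000.

Test eqn y'=λy, z=hλ:
  y_{n+1} = y_n + z·[2/3·y_n + 1/3·y_{n+1}] ⇒ (1 − 1/3z)y_{n+1} = (1 + 2/3z)y_n
  ⇒ R(z) = (1 + 2/3z)/(1 − 1/3z).

Boundary: |R(x)|=1, x<0.
x=-1.03: |R|=0.2333
R=−1: 1+2/3x = −1+1/3x ⇒ -1/3x=2 ⇒ x=2/(-1/3)=-6.0000
Confirm numerically:
  x=-5.922: |R|=0.99126 <1
  x=-5.665: |R|=0.96134 <1
  x=-3.744: |R|=0.66548 <1
  x=-6.488: |R|=1.05143 >1
  x=-6.046: |R|=1.00509 >1
So |R|<1 on (-6.0000, 0).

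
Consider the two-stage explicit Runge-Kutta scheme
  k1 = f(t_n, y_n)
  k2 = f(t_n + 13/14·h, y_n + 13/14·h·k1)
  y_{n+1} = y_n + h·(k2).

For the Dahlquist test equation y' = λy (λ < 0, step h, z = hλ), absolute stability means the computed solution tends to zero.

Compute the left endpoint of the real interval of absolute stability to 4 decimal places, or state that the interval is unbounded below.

z* = -1.0769.

On y'=λy, z=hλ:
  k1=λy_n ⇒ h·k1=z·y_n;  k2=λ(1+13/14z)y_n ⇒ h·k2=z(1+13/14z)y_n
  y_{n+1}/y_n = 1 + z(1+13/14z) = 1 + z + 13/14z²
  Hence R(z) = 1 + z + 13/14z².

Need |R(x)|<1, x<0.
x=-0.49: |R|=0.7329
R=1: x+13/14x²=0 ⇒ x=−14/13=-1.0769; min R=1−1/(4·13/14)=0.7308>−1
Confirm numerically:
  x=-1.038: |R|=0.96248 <1
  x=-1.032: |R|=0.95695 <1
  x=-0.704: |R|=0.75621 <1
  x=-1.559: |R|=1.69788 >1
  x=-1.419: |R|=1.45074 >1
So |R|<1 on (-1.0769, 0).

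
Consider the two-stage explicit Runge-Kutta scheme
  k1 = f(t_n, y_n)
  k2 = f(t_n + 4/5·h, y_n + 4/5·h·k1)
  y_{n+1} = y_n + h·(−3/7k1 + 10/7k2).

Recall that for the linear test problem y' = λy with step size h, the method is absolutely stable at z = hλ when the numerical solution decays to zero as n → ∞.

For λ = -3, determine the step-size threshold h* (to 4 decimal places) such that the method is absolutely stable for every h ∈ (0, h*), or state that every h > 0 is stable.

Set f=λy, z=hλ:
  k1=λy_n ⇒ h·k1=z·y_n;  k2=λ(1+4/5z)y_n ⇒ h·k2=z(1+4/5z)y_n
  y_{n+1}/y_n = 1 − 3/7z + 10/7z(1+4/5z) = 1 + z + 8/7z²
  R(z) = 1 + z + 8/7z².

Need |R(x)|<1, x<0.
x=-1.35: |R|=1.7329
R=1: x+8/7x²=0 ⇒ x=−7/8=-0.8750; min R=1−1/(4·8/7)=0.7812>−1
Confirm numerically:
  x=-0.770: |R|=0.90760 <1
  x=-0.604: |R|=0.81293 <1
  x=-0.479: |R|=0.78322 <1
  x=-0.395: |R|=0.78331 <1
  x=-1.139: |R|=1.34365 >1
  x=-0.931: |R|=1.05958 >1
So |R|<1 on (-0.8750, 0).

(-0.8750,0); λ=-3 ⇒ h* = (7/8)/3 = 0.2917.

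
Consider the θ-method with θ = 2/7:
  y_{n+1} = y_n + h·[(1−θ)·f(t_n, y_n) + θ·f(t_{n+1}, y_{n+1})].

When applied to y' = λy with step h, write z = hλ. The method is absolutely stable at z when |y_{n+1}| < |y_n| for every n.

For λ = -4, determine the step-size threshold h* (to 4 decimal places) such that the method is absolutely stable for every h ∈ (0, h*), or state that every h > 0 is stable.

Set f=λy, z=hλ:
  y_{n+1} = y_n + z·[5/7·y_n + 2/7·y_{n+1}] ⇒ (1 − 2/7z)y_{n+1} = (1 + 5/7z)y_n
  ⇒ R(z) = (1 + 5/7z)/(1 − 2/7z).

Find x<0 with |R(x)|<1.
x=-1.44: |R|=0.0202
R=−1: 1+5/7x = −1+2/7x ⇒ -3/7x=2 ⇒ x=2/(-3/7)=-4.6667
Confirm numerically:
  x=-4.349: |R|=0.93929 <1
  x=-4.256: |R|=0.92058 <1
  x=-2.016: |R|=0.27919 <1
  x=-5.098: |R|=1.07525 >1
  x=-5.017: |R|=1.06170 >1
  x=-4.774: |R|=1.01946 >1
Stable set (-4.6667, 0).

(-4.6667,0); λ=-4 ⇒ h* = (14/3)/4 = 1.1667.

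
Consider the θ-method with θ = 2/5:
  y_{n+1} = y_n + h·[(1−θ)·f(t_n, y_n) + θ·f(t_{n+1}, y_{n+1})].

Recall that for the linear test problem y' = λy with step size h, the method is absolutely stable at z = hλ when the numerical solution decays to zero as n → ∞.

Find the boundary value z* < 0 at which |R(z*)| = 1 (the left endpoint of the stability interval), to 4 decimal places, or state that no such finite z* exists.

left endpoint -10.0000.

Test eqn y'=λy, z=hλ:
  y_{n+1} = y_n + z·[3/5·y_n + 2/5·y_{n+1}] ⇒ (1 − 2/5z)y_{n+1} = (1 + 3/5z)y_n
  Hence R(z) = (1 + 3/5z)/(1 − 2/5z).

Solve |R(x)|<1 on ℝ⁻.
x=-1.22: |R|=0.1801
R=−1: 1+3/5x = −1+2/5x ⇒ -1/5x=2 ⇒ x=2/(-1/5)=-10.0000
Confirm numerically:
  x=-7.275: |R|=0.86061 <1
  x=-6.790: |R|=0.82723 <1
  x=-4.235: |R|=0.57201 <1
  x=-10.133: |R|=1.00526 >1
  x=-10.102: |R|=1.00405 >1
  x=-10.046: |R|=1.00183 >1
Interval (-10.0000, 0).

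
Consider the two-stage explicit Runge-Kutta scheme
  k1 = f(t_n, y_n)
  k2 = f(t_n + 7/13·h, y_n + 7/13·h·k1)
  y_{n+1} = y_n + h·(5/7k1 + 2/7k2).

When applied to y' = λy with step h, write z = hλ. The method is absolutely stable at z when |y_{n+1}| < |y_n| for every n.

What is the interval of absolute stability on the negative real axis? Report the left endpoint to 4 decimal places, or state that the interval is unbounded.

With y'=λy (z=hλ):
  k1=λy_n ⇒ h·k1=z·y_n;  k2=λ(1+7/13z)y_n ⇒ h·k2=z(1+7/13z)y_n
  y_{n+1}/y_n = 1 + 5/7z + 2/7z(1+7/13z) = 1 + z + 2/13z²
  so R(z) = 1 + z + 2/13z².

Solve |R(x)|<1 on ℝ⁻.
x=-1.37: |R|=0.0812
R=1: x+2/13x²=0 ⇒ x=−13/2=-6.5000; min R=1−1/(4·2/13)=-0.6250>−1
Confirm numerically:
  x=-4.086: |R|=0.51748 <1
  x=-3.802: |R|=0.57812 <1
  x=-2.832: |R|=0.59812 <1
  x=-6.929: |R|=1.45731 >1
  x=-6.682: |R|=1.18710 >1
Stable set (-6.5000, 0).

(-6.5000, 0).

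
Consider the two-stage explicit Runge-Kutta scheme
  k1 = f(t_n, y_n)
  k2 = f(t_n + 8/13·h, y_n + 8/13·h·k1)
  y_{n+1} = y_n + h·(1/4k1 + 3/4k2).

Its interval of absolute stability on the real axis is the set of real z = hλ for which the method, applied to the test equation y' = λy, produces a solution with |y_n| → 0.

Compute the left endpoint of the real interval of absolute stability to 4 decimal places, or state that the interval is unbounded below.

z* = -2.1667.

With y'=λy (z=hλ):
  k1=λy_n ⇒ h·k1=z·y_n;  k2=λ(1+8/13z)y_n ⇒ h·k2=z(1+8/13z)y_n
  y_{n+1}/y_n = 1 + 1/4z + 3/4z(1+8/13z) = 1 + z + 6/13z²
  ⇒ R(z) = 1 + z + 6/13z².

Solve |R(x)|<1 on ℝ⁻.
x=-0.37: |R|=0.6932
R=1: x+6/13x²=0 ⇒ x=−13/6=-2.1667; min R=1−1/(4·6/13)=0.4583>−1
Confirm numerically:
  x=-1.744: |R|=0.65979 <1
  x=-1.723: |R|=0.64718 <1
  x=-1.018: |R|=0.46030 <1
  x=-0.896: |R|=0.47453 <1
  x=-2.408: |R|=1.26821 >1
  x=-2.404: |R|=1.26333 >1
So |R|<1 on (-2.1667, 0).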